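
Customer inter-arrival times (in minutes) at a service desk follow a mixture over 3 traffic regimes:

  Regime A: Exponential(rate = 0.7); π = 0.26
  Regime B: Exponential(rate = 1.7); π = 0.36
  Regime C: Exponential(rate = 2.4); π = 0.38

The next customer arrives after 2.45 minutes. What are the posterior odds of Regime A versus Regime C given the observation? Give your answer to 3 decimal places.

12.850

Posterior odds = (π_i f_i(x)) / (π_j f_j(x)); the normalising sum cancels.
Component likelihoods at x = 2.45 minutes:
  f_A = 0.125975
  f_B = 0.0264005
  f_C = 0.00670748
Odds = (0.26/0.38) × (0.125975/0.00670748) = 0.684211 × 18.7812 ≈ 12.850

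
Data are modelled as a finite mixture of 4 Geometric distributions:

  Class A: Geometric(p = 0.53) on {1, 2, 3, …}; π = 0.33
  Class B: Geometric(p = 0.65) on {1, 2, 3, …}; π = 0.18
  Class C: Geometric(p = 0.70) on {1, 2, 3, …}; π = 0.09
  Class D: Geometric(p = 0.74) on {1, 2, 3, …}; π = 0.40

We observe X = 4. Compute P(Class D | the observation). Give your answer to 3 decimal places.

P(component k | x) = π_k·f_k(x) / marginal(x), where marginal(x) = Σ_j π_j·f_j(x).
Geometric probabilities:
  L_A = 0.53·(1−0.53)^3 = 0.53·0.103823 = 0.0550262
  L_B = 0.65·(1−0.65)^3 = 0.65·0.042875 = 0.0278687
  L_C = 0.70·(1−0.70)^3 = 0.70·0.027 = 0.0189
  L_D = 0.74·(1−0.74)^3 = 0.74·0.017576 = 0.0130062
Multiply by the mixture weights:
  π_A·L_A = 0.33 × 0.0550262 = 0.0181586
  π_B·L_B = 0.18 × 0.0278687 = 0.00501637
  π_C·L_C = 0.09 × 0.0189 = 0.001701
  π_D·L_D = 0.40 × 0.0130062 = 0.0052025
Normaliser: 0.0181586 + 0.00501637 + 0.001701 + 0.0052025 = 0.0300785
Responsibility of Class D: 0.0052025 / 0.0300785 ≈ 0.173

0.173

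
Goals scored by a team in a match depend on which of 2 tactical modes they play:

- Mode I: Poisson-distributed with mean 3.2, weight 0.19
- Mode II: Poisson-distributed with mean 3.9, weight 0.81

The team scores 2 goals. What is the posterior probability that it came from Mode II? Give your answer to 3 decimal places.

By Bayes' theorem, P(k | x) = P(Z=k) f_k(x) / Σ_j P(Z=j) f_j(x).
Evaluate each component's likelihood at the observed value:
  L_I = e^(−3.2)·3.2^2/2! = 0.208702
  L_II = e^(−3.9)·3.9^2/2! = 0.15394
Prior × likelihood for each component:
  P(Z=I)·L_I = 0.19 × 0.208702 = 0.0396535
  P(Z=II)·L_II = 0.81 × 0.15394 = 0.124691
Sum: 0.0396535 + 0.124691 = 0.164345
Responsibility of Mode II: 0.124691 / 0.164345 ≈ 0.759

0.759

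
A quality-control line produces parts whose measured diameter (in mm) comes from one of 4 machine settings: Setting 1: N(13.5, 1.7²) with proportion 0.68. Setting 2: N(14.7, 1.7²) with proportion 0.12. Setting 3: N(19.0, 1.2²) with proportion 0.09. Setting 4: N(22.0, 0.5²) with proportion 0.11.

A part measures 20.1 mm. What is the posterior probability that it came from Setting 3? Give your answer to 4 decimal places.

0.9835

Posterior ∝ prior × likelihood, so P(k | x) ∝ π_k f_k(x); normalise over all components.
Evaluate each component's likelihood at the observed value:
  p_1 = 0.000125162
  p_2 = 0.00151166
  p_3 = 0.218406
  p_4 = 0.000583894
Multiply by the mixture weights:
  π_1·p_1 = 0.68 × 0.000125162 = 8.51104e-05
  π_2·p_2 = 0.12 × 0.00151166 = 0.000181399
  π_3·p_3 = 0.09 × 0.218406 = 0.0196566
  π_4·p_4 = 0.11 × 0.000583894 = 6.42283e-05
Denominator: 8.51104e-05 + 0.000181399 + 0.0196566 + 6.42283e-05 = 0.0199873
P(Setting 3 | 20.1 mm) = 0.0196566 / 0.0199873 ≈ 0.9835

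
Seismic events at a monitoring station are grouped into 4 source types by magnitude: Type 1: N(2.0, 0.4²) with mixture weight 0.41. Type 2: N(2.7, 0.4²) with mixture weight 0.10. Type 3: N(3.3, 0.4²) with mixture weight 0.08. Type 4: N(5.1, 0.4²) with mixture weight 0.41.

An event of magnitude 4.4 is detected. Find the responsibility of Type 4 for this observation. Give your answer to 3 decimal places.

P(component k | x) = π_k·f_k(x) / marginal(x), where marginal(x) = Σ_j π_j·f_j(x).
Normal densities:
  p_1 = 1.51897e-08
  p_2 = 0.000119297
  p_3 = 0.0227339
  p_4 = 0.215693
Unnormalised posteriors:
  π_1·p_1 = 0.41 × 1.51897e-08 = 6.22778e-09
  π_2·p_2 = 0.10 × 0.000119297 = 1.19297e-05
  π_3·p_3 = 0.08 × 0.0227339 = 0.00181871
  π_4·p_4 = 0.41 × 0.215693 = 0.0884343
Marginal: 6.22778e-09 + 1.19297e-05 + 0.00181871 + 0.0884343 = 0.0902649
P(Type 4 | data) = 0.0884343 / 0.0902649 ≈ 0.980

0.980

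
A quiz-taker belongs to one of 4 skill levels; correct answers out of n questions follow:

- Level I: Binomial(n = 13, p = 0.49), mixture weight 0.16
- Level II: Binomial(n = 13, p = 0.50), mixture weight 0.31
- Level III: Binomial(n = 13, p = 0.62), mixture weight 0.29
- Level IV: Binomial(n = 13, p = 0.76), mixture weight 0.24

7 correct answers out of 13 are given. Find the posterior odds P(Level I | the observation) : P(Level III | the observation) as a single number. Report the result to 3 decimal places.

0.621

Posterior odds = (π_i f_i(x)) / (π_j f_j(x)); the normalising sum cancels.
Evaluate each component's likelihood at the observed value:
  p_I = 0.204791
  p_II = 0.209473
  p_III = 0.181954
  p_IV = 0.0480264
0.0327666 / 0.0527665 ≈ 0.621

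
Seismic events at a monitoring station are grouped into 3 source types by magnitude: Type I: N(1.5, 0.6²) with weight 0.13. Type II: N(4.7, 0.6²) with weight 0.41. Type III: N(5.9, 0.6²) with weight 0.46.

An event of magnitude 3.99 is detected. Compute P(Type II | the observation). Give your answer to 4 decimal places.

Apply Bayes' rule: the posterior for each component is proportional to its prior times its likelihood at x.
Evaluate each component's likelihood at the observed value:
  f_I = 0.000121043
  f_II = 0.330136
  f_III = 0.00419057
Unnormalised posteriors:
  π_I·f_I = 0.13 × 0.000121043 = 1.57356e-05
  π_II·f_II = 0.41 × 0.330136 = 0.135356
  π_III·f_III = 0.46 × 0.00419057 = 0.00192766
Marginal: 1.57356e-05 + 0.135356 + 0.00192766 = 0.137299
P(Type II | data) ≈ 0.9858

0.9858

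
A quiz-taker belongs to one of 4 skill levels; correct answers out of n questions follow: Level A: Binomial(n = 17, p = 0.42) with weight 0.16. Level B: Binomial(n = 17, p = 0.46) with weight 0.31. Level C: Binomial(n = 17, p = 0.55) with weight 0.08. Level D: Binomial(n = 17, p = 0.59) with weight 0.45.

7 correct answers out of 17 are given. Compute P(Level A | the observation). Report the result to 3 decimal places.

0.250

By Bayes' theorem, P(k | x) = P(Z=k) f_k(x) / Σ_j P(Z=j) f_j(x).
Component likelihoods at x = 7 correct answers out of 17:
  L_A = 0.193152
  L_B = 0.178697
  L_C = 0.100818
  L_D = 0.0649647
Prior × likelihood for each component:
  P(Z=A)·L_A = 0.16 × 0.193152 = 0.0309044
  P(Z=B)·L_B = 0.31 × 0.178697 = 0.0553961
  P(Z=C)·L_C = 0.08 × 0.100818 = 0.00806546
  P(Z=D)·L_D = 0.45 × 0.0649647 = 0.0292341
Evidence: 0.0309044 + 0.0553961 + 0.00806546 + 0.0292341 = 0.1236
So the posterior for Level A is 0.0309044 / 0.1236 ≈ 0.250.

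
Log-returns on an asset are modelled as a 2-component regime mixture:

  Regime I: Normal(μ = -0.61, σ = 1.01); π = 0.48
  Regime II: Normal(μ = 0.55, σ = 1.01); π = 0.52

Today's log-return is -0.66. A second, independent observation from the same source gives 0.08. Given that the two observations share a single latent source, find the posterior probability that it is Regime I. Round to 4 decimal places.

By Bayes' theorem, P(k | x) = π_k f_k(x) / Σ_j π_j f_j(x).
Since both observations come from the same component, the likelihood for component k is f_k(x₁)·f_k(x₂).
  p_I = [(1/(1.01·√(2π)))·exp(−(-0.66−-0.61)²/(2·1.01²)) = 0.394992·exp(-0.00123) = 0.394509] × [0.312782] = 0.123395
  p_II = [(1/(1.01·√(2π)))·exp(−(-0.66−0.55)²/(2·1.01²)) = 0.394992·exp(-0.71763) = 0.19272] × [0.354459] = 0.0683115
Unnormalised posteriors:
  π_I·p_I = 0.48 × 0.123395 = 0.0592297
  π_II·p_II = 0.52 × 0.0683115 = 0.035522
Denominator: 0.0592297 + 0.035522 = 0.0947517
P(Regime I | x₁,x₂) ≈ 0.6251

0.6251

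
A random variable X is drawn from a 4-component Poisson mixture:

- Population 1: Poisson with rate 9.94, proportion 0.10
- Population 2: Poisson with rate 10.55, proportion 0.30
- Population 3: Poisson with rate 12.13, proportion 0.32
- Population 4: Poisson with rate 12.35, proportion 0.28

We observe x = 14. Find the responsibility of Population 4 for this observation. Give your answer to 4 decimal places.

P(component k | x) = π_k·f_k(x) / marginal(x), where marginal(x) = Σ_j π_j·f_j(x).
Component likelihoods at x = 14:
  p_1 = 0.0508293
  p_2 = 0.0635798
  p_3 = 0.0923955
  p_4 = 0.0953657
Prior × likelihood for each component:
  π_1·p_1 = 0.10 × 0.0508293 = 0.00508293
  π_2·p_2 = 0.30 × 0.0635798 = 0.0190739
  π_3·p_3 = 0.32 × 0.0923955 = 0.0295666
  π_4·p_4 = 0.28 × 0.0953657 = 0.0267024
Marginal: 0.00508293 + 0.0190739 + 0.0295666 + 0.0267024 = 0.0804258
So the posterior for Population 4 is 0.0267024 / 0.0804258 ≈ 0.3320.

0.3320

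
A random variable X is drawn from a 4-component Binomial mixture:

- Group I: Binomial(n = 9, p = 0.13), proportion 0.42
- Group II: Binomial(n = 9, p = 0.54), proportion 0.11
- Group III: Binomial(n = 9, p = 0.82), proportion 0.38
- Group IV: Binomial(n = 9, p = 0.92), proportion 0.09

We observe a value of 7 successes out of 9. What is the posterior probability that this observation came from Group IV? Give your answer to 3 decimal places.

0.087

Posterior ∝ prior × likelihood, so P(k | x) ∝ π_k f_k(x); normalise over all components.
Evaluate each component's likelihood at the observed value:
  p_I = 1.7098e-05
  p_II = 0.101994
  p_III = 0.290767
  p_IV = 0.128528
Prior × likelihood for each component:
  π_I·p_I = 0.42 × 1.7098e-05 = 7.18115e-06
  π_II·p_II = 0.11 × 0.101994 = 0.0112193
  π_III·p_III = 0.38 × 0.290767 = 0.110491
  π_IV·p_IV = 0.09 × 0.128528 = 0.0115675
Normaliser: 7.18115e-06 + 0.0112193 + 0.110491 + 0.0115675 = 0.133285
P(Group IV | the observation) ≈ 0.087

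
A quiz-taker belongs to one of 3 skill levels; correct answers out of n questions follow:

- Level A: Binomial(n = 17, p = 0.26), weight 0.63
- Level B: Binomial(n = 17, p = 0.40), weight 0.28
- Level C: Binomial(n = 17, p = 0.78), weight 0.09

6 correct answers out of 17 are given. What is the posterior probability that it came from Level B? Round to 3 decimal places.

Posterior ∝ prior × likelihood, so P(k | x) ∝ π_k f_k(x); normalise over all components.
Evaluate each component's likelihood at the observed value:
  L_A = C(17,6)·0.26^6·0.74^11 = 12376·0.000308916·0.0364375 = 0.139306
  L_B = C(17,6)·0.40^6·0.60^11 = 12376·0.004096·0.00362797 = 0.183909
  L_C = C(17,6)·0.78^6·0.22^11 = 12376·0.2252·5.84318e-08 = 0.000162854
Unnormalised posteriors:
  π_A·L_A = 0.63 × 0.139306 = 0.0877627
  π_B·L_B = 0.28 × 0.183909 = 0.0514946
  π_C·L_C = 0.09 × 0.000162854 = 1.46568e-05
Normaliser: 0.0877627 + 0.0514946 + 1.46568e-05 = 0.139272
So the posterior for Level B is 0.0514946 / 0.139272 ≈ 0.370.

0.370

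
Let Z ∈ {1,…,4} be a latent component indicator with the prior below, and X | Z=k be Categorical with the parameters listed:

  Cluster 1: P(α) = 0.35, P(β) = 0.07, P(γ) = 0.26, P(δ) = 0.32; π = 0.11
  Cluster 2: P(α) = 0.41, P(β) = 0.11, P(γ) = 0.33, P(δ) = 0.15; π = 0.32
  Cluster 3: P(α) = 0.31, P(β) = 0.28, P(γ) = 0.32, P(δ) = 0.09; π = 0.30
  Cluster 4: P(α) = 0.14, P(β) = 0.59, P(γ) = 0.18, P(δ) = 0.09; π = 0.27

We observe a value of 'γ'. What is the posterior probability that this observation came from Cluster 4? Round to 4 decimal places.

0.1743

The responsibility of component k is π_k f_k(x) divided by Σ_j π_j f_j(x).
Evaluate each component's likelihood at the observed value:
  L_1 = P(γ | comp) = 0.26
  L_2 = P(γ | comp) = 0.33
  L_3 = P(γ | comp) = 0.32
  L_4 = P(γ | comp) = 0.18
Multiply by the mixture weights:
  π_1·L_1 = 0.11 × 0.26 = 0.0286
  π_2·L_2 = 0.32 × 0.33 = 0.1056
  π_3·L_3 = 0.30 × 0.32 = 0.096
  π_4·L_4 = 0.27 × 0.18 = 0.0486
Marginal: 0.0286 + 0.1056 + 0.096 + 0.0486 = 0.2788
P(Cluster 4 | 'γ') = 0.0486 / 0.2788 ≈ 0.1743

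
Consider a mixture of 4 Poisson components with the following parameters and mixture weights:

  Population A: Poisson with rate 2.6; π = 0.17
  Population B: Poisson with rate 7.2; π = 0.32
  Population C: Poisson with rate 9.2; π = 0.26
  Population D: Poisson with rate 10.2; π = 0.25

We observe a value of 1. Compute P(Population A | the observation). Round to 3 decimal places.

Apply Bayes' rule: the posterior for each component is proportional to its prior times its likelihood at x.
Poisson probabilities:
  L_A = e^(−2.6)·2.6^1/1! = 0.193111
  L_B = e^(−7.2)·7.2^1/1! = 0.00537542
  L_C = e^(−9.2)·9.2^1/1! = 0.000929562
  L_D = e^(−10.2)·10.2^1/1! = 0.000379137
Prior × likelihood for each component:
  π_A·L_A = 0.17 × 0.193111 = 0.0328289
  π_B·L_B = 0.32 × 0.00537542 = 0.00172013
  π_C·L_C = 0.26 × 0.000929562 = 0.000241686
  π_D·L_D = 0.25 × 0.000379137 = 9.47843e-05
Sum: 0.0328289 + 0.00172013 + 0.000241686 + 9.47843e-05 = 0.0348855
So the posterior for Population A is 0.0328289 / 0.0348855 ≈ 0.941.

0.941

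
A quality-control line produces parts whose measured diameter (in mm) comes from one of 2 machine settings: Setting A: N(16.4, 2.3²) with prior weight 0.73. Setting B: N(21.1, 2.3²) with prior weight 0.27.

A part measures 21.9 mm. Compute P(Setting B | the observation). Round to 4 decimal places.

The responsibility of component k is w_k f_k(x) divided by Σ_j w_j f_j(x).
Evaluate each component's likelihood at the observed value:
  L_A = 0.00994171
  L_B = 0.163272
Multiply by the mixture weights:
  w_A·L_A = 0.73 × 0.00994171 = 0.00725745
  w_B·L_B = 0.27 × 0.163272 = 0.0440834
Normaliser: 0.00725745 + 0.0440834 = 0.0513408
Responsibility of Setting B: 0.0440834 / 0.0513408 ≈ 0.8586

0.8586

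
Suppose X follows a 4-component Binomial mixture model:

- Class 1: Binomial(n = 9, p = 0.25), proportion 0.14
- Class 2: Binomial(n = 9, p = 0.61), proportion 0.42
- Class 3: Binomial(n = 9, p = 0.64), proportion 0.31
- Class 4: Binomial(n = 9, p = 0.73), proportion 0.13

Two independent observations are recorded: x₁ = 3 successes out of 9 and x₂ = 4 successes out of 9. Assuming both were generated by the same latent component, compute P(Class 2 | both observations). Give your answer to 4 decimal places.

0.4332

Posterior ∝ prior × likelihood, so P(k | x) ∝ P(Z=k) f_k(x); normalise over all components.
Since both observations come from the same component, the likelihood for component k is f_k(x₁)·f_k(x₂).
  f_1 = [C(9,3)·0.25^3·0.75^6 = 84·0.015625·0.177979 = 0.233597] × [0.116798] = 0.0272837
  f_2 = [C(9,3)·0.61^3·0.39^6 = 84·0.226981·0.00351874 = 0.0670898] × [0.157403] = 0.0105601
  f_3 = [C(9,3)·0.64^3·0.36^6 = 84·0.262144·0.00217678 = 0.047933] × [0.127821] = 0.00612685
  f_4 = [C(9,3)·0.73^3·0.27^6 = 84·0.389017·0.00038742 = 0.0126599] × [0.0513429] = 0.000649997
Unnormalised posteriors:
  P(Z=1)·f_1 = 0.14 × 0.0272837 = 0.00381972
  P(Z=2)·f_2 = 0.42 × 0.0105601 = 0.00443526
  P(Z=3)·f_3 = 0.31 × 0.00612685 = 0.00189932
  P(Z=4)·f_4 = 0.13 × 0.000649997 = 8.44996e-05
Marginal: 0.00381972 + 0.00443526 + 0.00189932 + 8.44996e-05 = 0.0102388
P(Class 2 | x₁,x₂) ≈ 0.4332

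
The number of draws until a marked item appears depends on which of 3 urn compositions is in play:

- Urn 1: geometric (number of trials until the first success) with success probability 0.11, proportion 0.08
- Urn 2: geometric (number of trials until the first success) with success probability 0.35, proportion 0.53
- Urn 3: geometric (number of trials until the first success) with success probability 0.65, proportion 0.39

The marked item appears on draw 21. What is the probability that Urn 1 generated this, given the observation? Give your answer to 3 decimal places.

0.962

The responsibility of component k is π_k f_k(x) divided by Σ_j π_j f_j(x).
Geometric probabilities:
  p_1 = 0.0106953
  p_2 = 6.34359e-05
  p_3 = 4.94623e-10
Multiply by the mixture weights:
  π_1·p_1 = 0.08 × 0.0106953 = 0.000855624
  π_2·p_2 = 0.53 × 6.34359e-05 = 3.3621e-05
  π_3·p_3 = 0.39 × 4.94623e-10 = 1.92903e-10
Sum: 0.000855624 + 3.3621e-05 + 1.92903e-10 = 0.000889245
P(Urn 1 | the observation) ≈ 0.962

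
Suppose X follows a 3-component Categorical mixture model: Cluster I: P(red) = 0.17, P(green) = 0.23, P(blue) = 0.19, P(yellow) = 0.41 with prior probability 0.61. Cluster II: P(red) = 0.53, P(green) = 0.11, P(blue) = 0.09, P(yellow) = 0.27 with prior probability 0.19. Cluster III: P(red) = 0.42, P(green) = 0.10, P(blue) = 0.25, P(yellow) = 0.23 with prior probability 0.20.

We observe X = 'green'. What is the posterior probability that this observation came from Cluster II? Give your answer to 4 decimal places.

The responsibility of component k is π_k f_k(x) divided by Σ_j π_j f_j(x).
Component likelihoods at x = 'green':
  L_I = 0.23
  L_II = 0.11
  L_III = 0.1
Prior × likelihood for each component:
  π_I·L_I = 0.61 × 0.23 = 0.1403
  π_II·L_II = 0.19 × 0.11 = 0.0209
  π_III·L_III = 0.20 × 0.1 = 0.02
Sum: 0.1403 + 0.0209 + 0.02 = 0.1812
So the posterior for Cluster II is 0.0209 / 0.1812 ≈ 0.1153.

0.1153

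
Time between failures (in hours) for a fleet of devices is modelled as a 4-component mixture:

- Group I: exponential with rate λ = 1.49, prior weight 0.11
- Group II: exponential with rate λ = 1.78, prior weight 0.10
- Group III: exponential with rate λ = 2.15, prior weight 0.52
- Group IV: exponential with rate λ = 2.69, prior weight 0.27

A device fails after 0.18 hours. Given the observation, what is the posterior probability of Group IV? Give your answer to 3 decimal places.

0.306

By Bayes' theorem, P(k | x) = π_k f_k(x) / Σ_j π_j f_j(x).
Evaluate each component's likelihood at the observed value:
  L_I = 1.49·e^(−1.49·0.18) = 1.49·e^(−0.2682) = 1.13948
  L_II = 1.78·e^(−1.78·0.18) = 1.78·e^(−0.3204) = 1.29203
  L_III = 2.15·e^(−2.15·0.18) = 2.15·e^(−0.3870) = 1.46005
  L_IV = 2.69·e^(−2.69·0.18) = 2.69·e^(−0.4842) = 1.65755
Weight by the priors:
  π_I·L_I = 0.11 × 1.13948 = 0.125343
  π_II·L_II = 0.10 × 1.29203 = 0.129203
  π_III·L_III = 0.52 × 1.46005 = 0.759224
  π_IV·L_IV = 0.27 × 1.65755 = 0.447539
Sum: 0.125343 + 0.129203 + 0.759224 + 0.447539 = 1.46131
So the posterior for Group IV is 0.447539 / 1.46131 ≈ 0.306.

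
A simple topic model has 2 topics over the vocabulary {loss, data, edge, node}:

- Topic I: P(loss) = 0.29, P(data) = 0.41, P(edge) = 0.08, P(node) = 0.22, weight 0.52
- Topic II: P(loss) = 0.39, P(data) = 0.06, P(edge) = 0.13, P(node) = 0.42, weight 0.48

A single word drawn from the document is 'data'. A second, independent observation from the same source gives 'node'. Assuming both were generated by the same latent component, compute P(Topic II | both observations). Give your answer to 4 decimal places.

The responsibility of component k is w_k f_k(x) divided by Σ_j w_j f_j(x).
Since both observations come from the same component, the likelihood for component k is f_k(x₁)·f_k(x₂).
  L_I = [P(data | comp) = 0.41] × [0.22] = 0.0902
  L_II = [P(data | comp) = 0.06] × [0.42] = 0.0252
Unnormalised posteriors:
  w_I·L_I = 0.52 × 0.0902 = 0.046904
  w_II·L_II = 0.48 × 0.0252 = 0.012096
Normaliser: 0.046904 + 0.012096 = 0.059
P(Topic II | data) = 0.012096 / 0.059 ≈ 0.2050

0.2050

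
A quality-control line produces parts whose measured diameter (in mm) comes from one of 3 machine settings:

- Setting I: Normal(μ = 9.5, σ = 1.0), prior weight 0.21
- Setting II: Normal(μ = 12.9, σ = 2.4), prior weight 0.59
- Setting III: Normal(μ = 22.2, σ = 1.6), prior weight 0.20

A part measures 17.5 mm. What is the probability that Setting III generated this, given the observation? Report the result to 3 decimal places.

0.041

P(component k | x) = w_k·f_k(x) / marginal(x), where marginal(x) = Σ_j w_j·f_j(x).
Normal densities:
  p_I = (1/(1.0·√(2π)))·exp(−(17.5−9.5)²/(2·1.0²)) = 0.398942·exp(-32.00000) = 5.05227e-15
  p_II = (1/(2.4·√(2π)))·exp(−(17.5−12.9)²/(2·2.4²)) = 0.166226·exp(-1.83681) = 0.026484
  p_III = (1/(1.6·√(2π)))·exp(−(17.5−22.2)²/(2·1.6²)) = 0.249339·exp(-4.31445) = 0.00333462
Unnormalised posteriors:
  w_I·p_I = 0.21 × 5.05227e-15 = 1.06098e-15
  w_II·p_II = 0.59 × 0.026484 = 0.0156256
  w_III·p_III = 0.20 × 0.00333462 = 0.000666925
Normaliser: 1.06098e-15 + 0.0156256 + 0.000666925 = 0.0162925
So the posterior for Setting III is 0.000666925 / 0.0162925 ≈ 0.041.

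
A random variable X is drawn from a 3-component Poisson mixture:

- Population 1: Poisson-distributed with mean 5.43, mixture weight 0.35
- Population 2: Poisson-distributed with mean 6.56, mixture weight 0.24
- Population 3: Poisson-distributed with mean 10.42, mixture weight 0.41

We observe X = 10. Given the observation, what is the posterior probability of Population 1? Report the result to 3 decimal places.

By Bayes' theorem, P(k | x) = π_k f_k(x) / Σ_j π_j f_j(x).
Evaluate each component's likelihood at the observed value:
  L_1 = e^(−5.43)·5.43^10/10! = 0.0269164
  L_2 = e^(−6.56)·6.56^10/10! = 0.0575842
  L_3 = e^(−10.42)·10.42^10/10! = 0.124041
Multiply by the mixture weights:
  π_1·L_1 = 0.35 × 0.0269164 = 0.00942072
  π_2·L_2 = 0.24 × 0.0575842 = 0.0138202
  π_3·L_3 = 0.41 × 0.124041 = 0.0508569
Marginal: 0.00942072 + 0.0138202 + 0.0508569 = 0.0740978
P(Population 1 | the observation) = 0.00942072 / 0.0740978 ≈ 0.127

0.127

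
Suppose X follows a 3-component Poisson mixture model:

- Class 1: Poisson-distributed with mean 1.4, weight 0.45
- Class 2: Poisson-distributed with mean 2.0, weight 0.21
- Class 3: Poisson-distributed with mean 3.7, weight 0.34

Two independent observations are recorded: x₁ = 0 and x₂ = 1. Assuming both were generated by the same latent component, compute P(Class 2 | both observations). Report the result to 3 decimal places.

P(component k | x) = w_k·f_k(x) / marginal(x), where marginal(x) = Σ_j w_j·f_j(x).
Since both observations come from the same component, the likelihood for component k is f_k(x₁)·f_k(x₂).
  f_1 = [0.246597] × [0.345236] = 0.0851341
  f_2 = [0.135335] × [0.270671] = 0.0366313
  f_3 = [0.0247235] × [0.091477] = 0.00226164
Weight by the priors:
  w_1·f_1 = 0.45 × 0.0851341 = 0.0383103
  w_2·f_2 = 0.21 × 0.0366313 = 0.00769257
  w_3·f_3 = 0.34 × 0.00226164 = 0.000768956
Sum: 0.0383103 + 0.00769257 + 0.000768956 = 0.0467719
P(Class 2 | x) = 0.00769257 / 0.0467719 ≈ 0.164

0.164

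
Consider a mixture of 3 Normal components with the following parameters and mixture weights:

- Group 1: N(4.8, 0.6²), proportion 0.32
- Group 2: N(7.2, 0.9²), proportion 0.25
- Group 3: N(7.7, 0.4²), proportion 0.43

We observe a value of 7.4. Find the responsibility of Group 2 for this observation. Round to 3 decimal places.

0.250

By Bayes' theorem, P(k | x) = π_k f_k(x) / Σ_j π_j f_j(x).
Evaluate each component's likelihood at the observed value:
  L_1 = (1/(0.6·√(2π)))·exp(−(7.4−4.8)²/(2·0.6²)) = 0.664904·exp(-9.38889) = 5.56181e-05
  L_2 = (1/(0.9·√(2π)))·exp(−(7.4−7.2)²/(2·0.9²)) = 0.443269·exp(-0.02469) = 0.432458
  L_3 = (1/(0.4·√(2π)))·exp(−(7.4−7.7)²/(2·0.4²)) = 0.997356·exp(-0.28125) = 0.752844
Prior × likelihood for each component:
  π_1·L_1 = 0.32 × 5.56181e-05 = 1.77978e-05
  π_2·L_2 = 0.25 × 0.432458 = 0.108115
  π_3·L_3 = 0.43 × 0.752844 = 0.323723
Denominator: 1.77978e-05 + 0.108115 + 0.323723 = 0.431855
P(Group 2 | data) ≈ 0.250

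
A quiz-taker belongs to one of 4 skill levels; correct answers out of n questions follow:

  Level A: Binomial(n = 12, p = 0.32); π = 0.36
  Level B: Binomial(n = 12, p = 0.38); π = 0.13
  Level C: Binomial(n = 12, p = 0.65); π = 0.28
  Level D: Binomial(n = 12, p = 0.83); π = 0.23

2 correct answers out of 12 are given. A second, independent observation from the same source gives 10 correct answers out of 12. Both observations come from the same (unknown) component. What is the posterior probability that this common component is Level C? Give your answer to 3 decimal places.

0.406

Apply Bayes' rule: the posterior for each component is proportional to its prior times its likelihood at x.
Since both observations come from the same component, the likelihood for component k is f_k(x₁)·f_k(x₂).
  f_A = [0.142867] × [0.000343607] = 4.90902e-05
  f_B = [0.0799886] × [0.00159281] = 0.000127406
  f_C = [0.000769221] × [0.108846] = 8.37268e-05
  f_D = [9.1662e-07] × [0.295953] = 2.71276e-07
Prior × likelihood for each component:
  w_A·f_A = 0.36 × 4.90902e-05 = 1.76725e-05
  w_B·f_B = 0.13 × 0.000127406 = 1.65628e-05
  w_C·f_C = 0.28 × 8.37268e-05 = 2.34435e-05
  w_D·f_D = 0.23 × 2.71276e-07 = 6.23936e-08
Evidence: 1.76725e-05 + 1.65628e-05 + 2.34435e-05 + 6.23936e-08 = 5.77412e-05
P(Level C | x) = 2.34435e-05 / 5.77412e-05 ≈ 0.406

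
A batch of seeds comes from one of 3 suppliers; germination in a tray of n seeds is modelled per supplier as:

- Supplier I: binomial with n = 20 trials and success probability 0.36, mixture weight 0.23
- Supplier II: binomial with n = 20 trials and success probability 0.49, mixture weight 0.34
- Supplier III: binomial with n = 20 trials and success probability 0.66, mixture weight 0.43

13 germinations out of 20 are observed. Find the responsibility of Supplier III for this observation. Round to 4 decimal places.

0.7703

Posterior ∝ prior × likelihood, so P(k | x) ∝ π_k f_k(x); normalise over all components.
Binomial probabilities:
  p_I = 0.00581575
  p_II = 0.0653061
  p_III = 0.183585
Prior × likelihood for each component:
  π_I·p_I = 0.23 × 0.00581575 = 0.00133762
  π_II·p_II = 0.34 × 0.0653061 = 0.0222041
  π_III·p_III = 0.43 × 0.183585 = 0.0789416
Denominator: 0.00133762 + 0.0222041 + 0.0789416 = 0.102483
Responsibility of Supplier III: 0.0789416 / 0.102483 ≈ 0.7703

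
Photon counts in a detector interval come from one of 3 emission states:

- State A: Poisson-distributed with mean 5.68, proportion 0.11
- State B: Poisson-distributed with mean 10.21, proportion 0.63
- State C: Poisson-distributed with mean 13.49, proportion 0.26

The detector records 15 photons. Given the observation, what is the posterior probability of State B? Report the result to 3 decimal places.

0.496

Apply Bayes' rule: the posterior for each component is proportional to its prior times its likelihood at x.
Evaluate each component's likelihood at the observed value:
  L_A = e^(−5.68)·5.68^15/15! = 0.000539427
  L_B = e^(−10.21)·10.21^15/15! = 0.0384361
  L_C = e^(−13.49)·13.49^15/15! = 0.0944163
Prior × likelihood for each component:
  P(Z=A)·L_A = 0.11 × 0.000539427 = 5.9337e-05
  P(Z=B)·L_B = 0.63 × 0.0384361 = 0.0242148
  P(Z=C)·L_C = 0.26 × 0.0944163 = 0.0245482
Sum: 5.9337e-05 + 0.0242148 + 0.0245482 = 0.0488224
Responsibility of State B: 0.0242148 / 0.0488224 ≈ 0.496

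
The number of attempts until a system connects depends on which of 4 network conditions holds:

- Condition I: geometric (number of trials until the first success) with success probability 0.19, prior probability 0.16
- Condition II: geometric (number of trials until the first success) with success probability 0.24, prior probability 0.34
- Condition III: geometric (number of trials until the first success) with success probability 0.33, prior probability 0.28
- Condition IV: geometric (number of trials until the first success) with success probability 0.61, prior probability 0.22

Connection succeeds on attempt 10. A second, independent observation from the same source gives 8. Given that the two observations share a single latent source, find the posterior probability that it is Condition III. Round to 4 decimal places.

By Bayes' theorem, P(k | x) = P(Z=k) f_k(x) / Σ_j P(Z=j) f_j(x).
Since both observations come from the same component, the likelihood for component k is f_k(x₁)·f_k(x₂).
  p_I = [0.028518] × [0.0434659] = 0.00123956
  p_II = [0.0203018] × [0.0351485] = 0.000713576
  p_III = [0.00897816] × [0.0200003] = 0.000179566
  p_IV = [0.000127324] × [0.000837109] = 1.06584e-07
Weight by the priors:
  P(Z=I)·p_I = 0.16 × 0.00123956 = 0.00019833
  P(Z=II)·p_II = 0.34 × 0.000713576 = 0.000242616
  P(Z=III)·p_III = 0.28 × 0.000179566 = 5.02786e-05
  P(Z=IV)·p_IV = 0.22 × 1.06584e-07 = 2.34486e-08
Denominator: 0.00019833 + 0.000242616 + 5.02786e-05 + 2.34486e-08 = 0.000491247
P(Condition III | data) = 5.02786e-05 / 0.000491247 ≈ 0.1023

0.1023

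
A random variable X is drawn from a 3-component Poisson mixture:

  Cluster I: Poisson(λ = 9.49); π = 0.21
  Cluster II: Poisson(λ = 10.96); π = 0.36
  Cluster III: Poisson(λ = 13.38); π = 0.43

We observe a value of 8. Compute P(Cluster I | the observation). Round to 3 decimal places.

The responsibility of component k is P(Z=k) f_k(x) divided by Σ_j P(Z=j) f_j(x).
Evaluate each component's likelihood at the observed value:
  p_I = 0.123354
  p_II = 0.0897628
  p_III = 0.0393793
Weight by the priors:
  P(Z=I)·p_I = 0.21 × 0.123354 = 0.0259044
  P(Z=II)·p_II = 0.36 × 0.0897628 = 0.0323146
  P(Z=III)·p_III = 0.43 × 0.0393793 = 0.0169331
Marginal: 0.0259044 + 0.0323146 + 0.0169331 = 0.0751521
So the posterior for Cluster I is 0.0259044 / 0.0751521 ≈ 0.345.

0.345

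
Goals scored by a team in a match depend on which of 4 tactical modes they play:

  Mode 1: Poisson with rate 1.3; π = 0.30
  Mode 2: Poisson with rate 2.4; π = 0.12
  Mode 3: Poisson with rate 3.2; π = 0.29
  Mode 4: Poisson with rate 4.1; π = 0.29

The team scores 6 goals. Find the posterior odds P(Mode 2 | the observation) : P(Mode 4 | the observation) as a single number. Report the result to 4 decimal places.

0.0911

Posterior odds = (w_i f_i(x)) / (w_j f_j(x)); the normalising sum cancels.
Poisson probabilities:
  f_1 = e^(−1.3)·1.3^6/6! = 0.00182703
  f_2 = e^(−2.4)·2.4^6/6! = 0.0240784
  f_3 = e^(−3.2)·3.2^6/6! = 0.060789
  f_4 = e^(−4.1)·4.1^6/6! = 0.109336
Posterior odds = (w_2·f_2) / (w_4·f_4) = (0.12·0.0240784) / (0.29·0.109336) = 0.00288941 / 0.0317074 ≈ 0.0911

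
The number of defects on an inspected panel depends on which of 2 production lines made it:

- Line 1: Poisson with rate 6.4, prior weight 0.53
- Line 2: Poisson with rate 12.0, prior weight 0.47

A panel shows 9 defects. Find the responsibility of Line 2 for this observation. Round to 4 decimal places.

0.4843

Apply Bayes' rule: the posterior for each component is proportional to its prior times its likelihood at x.
Poisson probabilities:
  p_1 = 0.0824844
  p_2 = 0.0873644
Weight by the priors:
  π_1·p_1 = 0.53 × 0.0824844 = 0.0437168
  π_2·p_2 = 0.47 × 0.0873644 = 0.0410613
Sum: 0.0437168 + 0.0410613 = 0.084778
P(Line 2 | data) ≈ 0.4843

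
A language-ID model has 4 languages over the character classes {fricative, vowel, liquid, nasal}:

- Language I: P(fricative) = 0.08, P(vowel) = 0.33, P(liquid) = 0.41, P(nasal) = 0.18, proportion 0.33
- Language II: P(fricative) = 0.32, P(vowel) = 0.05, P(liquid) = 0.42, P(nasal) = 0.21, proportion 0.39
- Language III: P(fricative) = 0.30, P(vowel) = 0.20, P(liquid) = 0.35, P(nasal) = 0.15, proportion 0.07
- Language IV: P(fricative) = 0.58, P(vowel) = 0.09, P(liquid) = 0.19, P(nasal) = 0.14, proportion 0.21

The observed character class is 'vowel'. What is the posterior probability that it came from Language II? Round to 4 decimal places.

Posterior ∝ prior × likelihood, so P(k | x) ∝ π_k f_k(x); normalise over all components.
Categorical probabilities:
  L_I = 0.33
  L_II = 0.05
  L_III = 0.2
  L_IV = 0.09
Multiply by the mixture weights:
  π_I·L_I = 0.33 × 0.33 = 0.1089
  π_II·L_II = 0.39 × 0.05 = 0.0195
  π_III·L_III = 0.07 × 0.2 = 0.014
  π_IV·L_IV = 0.21 × 0.09 = 0.0189
Sum: 0.1089 + 0.0195 + 0.014 + 0.0189 = 0.1613
P(Language II | the observation) = 0.0195 / 0.1613 ≈ 0.1209

0.1209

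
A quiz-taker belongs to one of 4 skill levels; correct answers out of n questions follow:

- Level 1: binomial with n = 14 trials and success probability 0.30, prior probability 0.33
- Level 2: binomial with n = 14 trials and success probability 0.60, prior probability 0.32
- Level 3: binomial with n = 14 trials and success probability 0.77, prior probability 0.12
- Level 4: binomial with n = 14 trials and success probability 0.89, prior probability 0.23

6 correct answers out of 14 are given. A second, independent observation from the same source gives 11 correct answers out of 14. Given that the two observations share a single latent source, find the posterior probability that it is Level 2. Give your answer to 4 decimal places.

P(component k | x) = w_k·f_k(x) / marginal(x), where marginal(x) = Σ_j w_j·f_j(x).
Since both observations come from the same component, the likelihood for component k is f_k(x₁)·f_k(x₂).
  p_1 = [C(14,6)·0.30^6·0.70^8 = 3003·0.000729·0.057648 = 0.126202] × [0.000221172] = 2.79124e-05
  p_2 = [C(14,6)·0.60^6·0.40^8 = 3003·0.046656·0.00065536 = 0.0918212] × [0.0845172] = 0.00776047
  p_3 = [C(14,6)·0.77^6·0.23^8 = 3003·0.208422·7.8311e-06 = 0.00490143] × [0.249852] = 0.00122463
  p_4 = [C(14,6)·0.89^6·0.11^8 = 3003·0.496981·2.14359e-08 = 3.19917e-05] × [0.134453] = 4.30137e-06
Unnormalised posteriors:
  w_1·p_1 = 0.33 × 2.79124e-05 = 9.21108e-06
  w_2·p_2 = 0.32 × 0.00776047 = 0.00248335
  w_3·p_3 = 0.12 × 0.00122463 = 0.000146956
  w_4·p_4 = 0.23 × 4.30137e-06 = 9.89314e-07
Denominator: 9.21108e-06 + 0.00248335 + 0.000146956 + 9.89314e-07 = 0.00264051
So the posterior for Level 2 is 0.00248335 / 0.00264051 ≈ 0.9405.

0.9405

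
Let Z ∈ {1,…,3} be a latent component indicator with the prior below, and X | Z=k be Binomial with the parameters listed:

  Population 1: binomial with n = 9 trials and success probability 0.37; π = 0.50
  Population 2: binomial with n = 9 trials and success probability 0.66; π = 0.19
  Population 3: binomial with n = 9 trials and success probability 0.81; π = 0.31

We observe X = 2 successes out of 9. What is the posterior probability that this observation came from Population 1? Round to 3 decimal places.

0.983

Posterior ∝ prior × likelihood, so P(k | x) ∝ π_k f_k(x); normalise over all components.
Evaluate each component's likelihood at the observed value:
  f_1 = 0.194129
  f_2 = 0.0082365
  f_3 = 0.000211129
Multiply by the mixture weights:
  π_1·f_1 = 0.50 × 0.194129 = 0.0970644
  π_2·f_2 = 0.19 × 0.0082365 = 0.00156494
  π_3·f_3 = 0.31 × 0.000211129 = 6.545e-05
Denominator: 0.0970644 + 0.00156494 + 6.545e-05 = 0.0986947
P(Population 1 | data) = 0.0970644 / 0.0986947 ≈ 0.983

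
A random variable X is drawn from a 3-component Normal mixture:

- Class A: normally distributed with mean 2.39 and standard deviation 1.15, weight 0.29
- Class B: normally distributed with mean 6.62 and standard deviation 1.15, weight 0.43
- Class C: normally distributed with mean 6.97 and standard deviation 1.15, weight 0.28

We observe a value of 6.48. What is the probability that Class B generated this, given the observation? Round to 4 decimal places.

0.6249

By Bayes' theorem, P(k | x) = π_k f_k(x) / Σ_j π_j f_j(x).
Component likelihoods at x = 6.48:
  f_A = (1/(1.15·√(2π)))·exp(−(6.48−2.39)²/(2·1.15²)) = 0.346906·exp(-6.32442) = 0.000621656
  f_B = (1/(1.15·√(2π)))·exp(−(6.48−6.62)²/(2·1.15²)) = 0.346906·exp(-0.00741) = 0.344345
  f_C = (1/(1.15·√(2π)))·exp(−(6.48−6.97)²/(2·1.15²)) = 0.346906·exp(-0.09078) = 0.316803
Unnormalised posteriors:
  π_A·f_A = 0.29 × 0.000621656 = 0.00018028
  π_B·f_B = 0.43 × 0.344345 = 0.148068
  π_C·f_C = 0.28 × 0.316803 = 0.0887048
Sum: 0.00018028 + 0.148068 + 0.0887048 = 0.236954
So the posterior for Class B is 0.148068 / 0.236954 ≈ 0.6249.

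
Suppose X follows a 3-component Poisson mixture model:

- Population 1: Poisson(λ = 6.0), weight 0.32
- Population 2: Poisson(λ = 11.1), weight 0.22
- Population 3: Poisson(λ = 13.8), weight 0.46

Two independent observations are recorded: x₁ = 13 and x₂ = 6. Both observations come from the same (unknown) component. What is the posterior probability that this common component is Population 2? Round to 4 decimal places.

0.5210

Apply Bayes' rule: the posterior for each component is proportional to its prior times its likelihood at x.
Since both observations come from the same component, the likelihood for component k is f_k(x₁)·f_k(x₂).
  p_1 = [e^(−6.0)·6.0^13/13! = 0.00519899] × [0.160623] = 0.000835078
  p_2 = [e^(−11.1)·11.1^13/13! = 0.0942431] × [0.0392588] = 0.00369987
  p_3 = [e^(−13.8)·13.8^13/13! = 0.10737] × [0.00974267] = 0.00104607
Unnormalised posteriors:
  π_1·p_1 = 0.32 × 0.000835078 = 0.000267225
  π_2·p_2 = 0.22 × 0.00369987 = 0.000813971
  π_3·p_3 = 0.46 × 0.00104607 = 0.000481194
Denominator: 0.000267225 + 0.000813971 + 0.000481194 = 0.00156239
P(Population 2 | data) ≈ 0.5210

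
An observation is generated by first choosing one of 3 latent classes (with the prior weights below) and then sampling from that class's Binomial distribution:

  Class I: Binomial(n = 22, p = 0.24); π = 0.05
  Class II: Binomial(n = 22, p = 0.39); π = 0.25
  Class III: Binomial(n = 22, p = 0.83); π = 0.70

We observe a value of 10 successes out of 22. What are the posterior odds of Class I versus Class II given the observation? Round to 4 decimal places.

0.0218

Since P(k|x) ∝ w_k f_k(x), the posterior odds are w_i f_i(x) / (w_j f_j(x)).
Component likelihoods at x = 10 successes out of 22:
  p_I = C(22,10)·0.24^10·0.76^12 = 646646·6.34034e-07·0.0371333 = 0.0152245
  p_II = C(22,10)·0.39^10·0.61^12 = 646646·8.14041e-05·0.00265435 = 0.139724
  p_III = C(22,10)·0.83^10·0.17^12 = 646646·0.15516·5.82622e-10 = 5.84567e-05
Odds = (0.05/0.25) × (0.0152245/0.139724) = 0.2 × 0.108961 ≈ 0.0218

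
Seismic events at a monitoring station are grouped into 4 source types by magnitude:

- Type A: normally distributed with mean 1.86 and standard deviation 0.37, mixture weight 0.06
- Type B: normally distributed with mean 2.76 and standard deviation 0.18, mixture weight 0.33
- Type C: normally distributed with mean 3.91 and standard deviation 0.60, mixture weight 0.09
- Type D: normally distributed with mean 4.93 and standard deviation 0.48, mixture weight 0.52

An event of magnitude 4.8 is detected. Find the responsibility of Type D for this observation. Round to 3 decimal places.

0.954

Apply Bayes' rule: the posterior for each component is proportional to its prior times its likelihood at x.
Evaluate each component's likelihood at the observed value:
  f_A = 2.10113e-14
  f_B = 2.8463e-28
  f_C = 0.221297
  f_D = 0.8012
Weight by the priors:
  P(Z=A)·f_A = 0.06 × 2.10113e-14 = 1.26068e-15
  P(Z=B)·f_B = 0.33 × 2.8463e-28 = 9.39279e-29
  P(Z=C)·f_C = 0.09 × 0.221297 = 0.0199167
  P(Z=D)·f_D = 0.52 × 0.8012 = 0.416624
Marginal: 1.26068e-15 + 9.39279e-29 + 0.0199167 + 0.416624 = 0.436541
So the posterior for Type D is 0.416624 / 0.436541 ≈ 0.954.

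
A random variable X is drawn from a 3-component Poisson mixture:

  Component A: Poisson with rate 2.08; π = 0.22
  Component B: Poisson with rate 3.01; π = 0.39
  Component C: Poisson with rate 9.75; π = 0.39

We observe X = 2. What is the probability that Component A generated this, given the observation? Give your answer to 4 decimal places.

P(component k | x) = π_k·f_k(x) / marginal(x), where marginal(x) = Σ_j π_j·f_j(x).
Component likelihoods at x = 2:
  f_A = e^(−2.08)·2.08^2/2! = 0.270249
  f_B = e^(−3.01)·3.01^2/2! = 0.223294
  f_C = e^(−9.75)·9.75^2/2! = 0.00277082
Weight by the priors:
  π_A·f_A = 0.22 × 0.270249 = 0.0594548
  π_B·f_B = 0.39 × 0.223294 = 0.0870846
  π_C·f_C = 0.39 × 0.00277082 = 0.00108062
Denominator: 0.0594548 + 0.0870846 + 0.00108062 = 0.14762
P(Component A | the observation) ≈ 0.4028

0.4028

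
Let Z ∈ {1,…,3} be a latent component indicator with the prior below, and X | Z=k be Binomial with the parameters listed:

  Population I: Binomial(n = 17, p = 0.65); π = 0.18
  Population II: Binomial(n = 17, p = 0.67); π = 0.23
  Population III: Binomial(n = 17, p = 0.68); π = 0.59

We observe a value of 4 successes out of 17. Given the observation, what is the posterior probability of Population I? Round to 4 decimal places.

0.3453

Apply Bayes' rule: the posterior for each component is proportional to its prior times its likelihood at x.
Component likelihoods at x = 4 successes out of 17:
  f_I = 0.000502476
  f_II = 0.000263972
  f_III = 0.000187742
Unnormalised posteriors:
  π_I·f_I = 0.18 × 0.000502476 = 9.04456e-05
  π_II·f_II = 0.23 × 0.000263972 = 6.07135e-05
  π_III·f_III = 0.59 × 0.000187742 = 0.000110768
Sum: 9.04456e-05 + 6.07135e-05 + 0.000110768 = 0.000261927
P(Population I | the observation) = 9.04456e-05 / 0.000261927 ≈ 0.3453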